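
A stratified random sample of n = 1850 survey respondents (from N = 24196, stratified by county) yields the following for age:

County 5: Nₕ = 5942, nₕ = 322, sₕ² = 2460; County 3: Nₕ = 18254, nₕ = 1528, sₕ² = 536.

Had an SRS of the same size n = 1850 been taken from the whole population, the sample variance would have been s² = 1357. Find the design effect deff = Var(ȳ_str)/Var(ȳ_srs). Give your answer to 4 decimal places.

Var(ȳ_str) = Σ Wₕ²(1−fₕ)sₕ²/nₕ with Wₕ = Nₕ/24196:
  County 5: (5942/24196)²·(1−322/5942)·2460/322 = 0.43577373
  County 3: (18254/24196)²·(1−1528/18254)·536/1528 = 0.18293821
  → Var(ȳ_str) = 0.61871194.
Var(ȳ_srs) = (1 − 1850/24196)·1357/1850 = 0.67742986.
deff = 0.61871194 / 0.67742986 = 0.9133.

0.9133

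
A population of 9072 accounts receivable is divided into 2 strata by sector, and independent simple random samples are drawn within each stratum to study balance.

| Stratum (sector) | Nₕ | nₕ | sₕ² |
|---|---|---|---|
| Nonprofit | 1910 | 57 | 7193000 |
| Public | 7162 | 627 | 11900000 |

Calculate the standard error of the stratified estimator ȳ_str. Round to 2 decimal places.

127.36

Var(ȳ_str) = Σₕ Wₕ²(1 − fₕ)sₕ²/nₕ with Wₕ = Nₕ/N, N = 9072.
Nonprofit: Wₕ = 0.21053792; term = 0.21053792²·(1 − 0.02984293)·7193000/57 = 5426.7262.
Public: Wₕ = 0.78946208; term = 0.78946208²·(1 − 0.08754538)·11900000/627 = 10793.275.
Sum = 16220.001.
SE = √(16220.001) = 127.36.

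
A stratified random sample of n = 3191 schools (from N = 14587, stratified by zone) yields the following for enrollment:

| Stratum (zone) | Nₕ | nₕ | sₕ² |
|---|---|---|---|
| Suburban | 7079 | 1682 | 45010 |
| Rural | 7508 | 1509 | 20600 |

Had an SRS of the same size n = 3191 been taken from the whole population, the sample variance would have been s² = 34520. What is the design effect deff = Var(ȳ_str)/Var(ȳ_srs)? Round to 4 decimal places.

0.9104

Var(ȳ_str) = Σ Wₕ²(1−fₕ)sₕ²/nₕ with Wₕ = Nₕ/14587:
  Suburban: (7079/14587)²·(1−1682/7079)·45010/1682 = 4.8048008
  Rural: (7508/14587)²·(1−1509/7508)·20600/1509 = 2.8896759
  → Var(ȳ_str) = 7.6944767.
Var(ȳ_srs) = (1 − 3191/14587)·34520/3191 = 8.4514347.
deff = 7.6944767 / 8.4514347 = 0.9104.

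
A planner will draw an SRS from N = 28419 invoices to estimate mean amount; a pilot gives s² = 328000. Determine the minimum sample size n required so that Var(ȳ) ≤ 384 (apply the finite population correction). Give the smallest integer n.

830

Without fpc, n₀ = s²/D = 328000/384 = 854.1667.
With fpc, (1 − n/N)·s²/n ≤ D requires n ≥ n₀/(1 + n₀/N) = 854.1667/(1 + 854.1667/28419) = 829.2428.
Rounding up, n = 830.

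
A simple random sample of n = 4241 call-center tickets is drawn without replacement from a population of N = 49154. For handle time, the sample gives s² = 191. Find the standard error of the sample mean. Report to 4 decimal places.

0.2029

Under SRS without replacement, Var(ȳ) = (1 − f)·s²/n with f = n/N = 4241/49154 = 0.08627986.
Var(ȳ) = (1 − 0.08627986)·191/4241 = 0.91372014·0.045036548 = 0.041150801.
SE(ȳ) = √(0.041150801) = 0.2029.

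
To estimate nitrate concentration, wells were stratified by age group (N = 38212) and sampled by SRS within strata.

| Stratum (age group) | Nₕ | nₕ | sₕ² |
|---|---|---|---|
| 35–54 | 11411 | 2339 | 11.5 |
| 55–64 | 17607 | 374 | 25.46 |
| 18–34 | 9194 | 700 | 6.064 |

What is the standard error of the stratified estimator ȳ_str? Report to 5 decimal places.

Var(ȳ_str) = Σₕ Wₕ²(1 − fₕ)sₕ²/nₕ with Wₕ = Nₕ/N, N = 38212.
35–54: Wₕ = 0.29862347; term = 0.29862347²·(1 − 0.20497765)·11.5/2339 = 3.4857387 × 10^-4.
55–64: Wₕ = 0.46077149; term = 0.46077149²·(1 − 0.02124155)·25.46/374 = 0.014145995.
18–34: Wₕ = 0.24060505; term = 0.24060505²·(1 − 0.07613661)·6.064/700 = 4.6331714 × 10^-4.
Sum = 0.014957886.
SE = √(0.014957886) = 0.12230.

0.12230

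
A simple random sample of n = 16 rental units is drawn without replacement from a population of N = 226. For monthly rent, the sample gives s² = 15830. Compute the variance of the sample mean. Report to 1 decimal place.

Under SRS without replacement, Var(ȳ) = (1 − f)·s²/n with f = n/N = 16/226 = 0.07079646.
Var(ȳ) = (1 − 0.07079646)·15830/16 = 0.92920354·989.375 = 919.33075.

919.3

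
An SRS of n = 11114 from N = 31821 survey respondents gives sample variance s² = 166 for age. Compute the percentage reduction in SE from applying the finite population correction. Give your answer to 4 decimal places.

19.3319

f = n/N = 11114/31821 = 0.34926621.
SE_no-fpc = √(s²/n) = 0.12221341; SE_fpc = √((1−f)s²/n) = 0.098587199.
Ratio = √(1−f) = 0.80668073. Reduction = 100·(1 − 0.80668073) = 19.3319%.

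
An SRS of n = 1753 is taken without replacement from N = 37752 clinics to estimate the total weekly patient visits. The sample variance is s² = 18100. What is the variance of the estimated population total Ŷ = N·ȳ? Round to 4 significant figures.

1.403 × 10^10

Var(Ŷ) = N²·Var(ȳ) = N²·(1 − n/N)·s²/n.
f = 1753/37752 = 0.04643463; Var(ȳ) = 0.95356537·18100/1753 = 9.8457121.
Var(Ŷ) = 37752² · 9.8457121 = 1.4032242 × 10^10.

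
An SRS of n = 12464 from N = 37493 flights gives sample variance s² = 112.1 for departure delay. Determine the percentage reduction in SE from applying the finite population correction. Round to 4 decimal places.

f = n/N = 12464/37493 = 0.33243539.
SE_no-fpc = √(s²/n) = 0.094836187; SE_fpc = √((1−f)s²/n) = 0.077485553.
Ratio = √(1−f) = 0.81704627. Reduction = 100·(1 − 0.81704627) = 18.2954%.

18.2954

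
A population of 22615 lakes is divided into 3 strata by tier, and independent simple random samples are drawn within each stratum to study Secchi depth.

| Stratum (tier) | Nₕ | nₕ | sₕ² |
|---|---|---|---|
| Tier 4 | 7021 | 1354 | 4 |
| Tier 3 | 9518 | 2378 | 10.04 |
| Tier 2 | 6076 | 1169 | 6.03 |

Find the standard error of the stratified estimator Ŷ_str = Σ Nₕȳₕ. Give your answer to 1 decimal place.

747.2

Var(Ŷ_str) = Σₕ Nₕ²(1 − fₕ)sₕ²/nₕ.
Tier 4: 7021²·(1 − 1354/7021)·4/1354 = 117542.12.
Tier 3: 9518²·(1 − 2378/9518)·10.04/2378 = 286923.27.
Tier 2: 6076²·(1 − 1169/6076)·6.03/1169 = 153793.02.
Sum = 558258.41.
SE = √(558258.41) = 747.2.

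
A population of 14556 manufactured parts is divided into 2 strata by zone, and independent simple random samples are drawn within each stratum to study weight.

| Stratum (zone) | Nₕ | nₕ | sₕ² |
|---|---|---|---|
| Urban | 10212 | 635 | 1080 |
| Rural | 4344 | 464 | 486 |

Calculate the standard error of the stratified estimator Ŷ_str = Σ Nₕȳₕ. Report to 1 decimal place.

13564.3

Var(Ŷ_str) = Σₕ Nₕ²(1 − fₕ)sₕ²/nₕ.
Urban: 10212²·(1 − 635/10212)·1080/635 = 1.6633756 × 10^8.
Rural: 4344²·(1 − 464/4344)·486/464 = 1.7653866 × 10^7.
Sum = 1.8399143 × 10^8.
SE = √(1.8399143 × 10^8) = 13564.3.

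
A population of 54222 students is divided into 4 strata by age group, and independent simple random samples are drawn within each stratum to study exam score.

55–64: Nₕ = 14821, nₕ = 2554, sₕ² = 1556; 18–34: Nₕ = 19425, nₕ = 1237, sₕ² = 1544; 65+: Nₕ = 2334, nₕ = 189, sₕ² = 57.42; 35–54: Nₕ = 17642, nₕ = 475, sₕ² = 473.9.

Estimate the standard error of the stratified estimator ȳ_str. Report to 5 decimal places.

0.53941

Var(ȳ_str) = Σₕ Wₕ²(1 − fₕ)sₕ²/nₕ with Wₕ = Nₕ/N, N = 54222.
55–64: Wₕ = 0.27333923; term = 0.27333923²·(1 − 0.17232306)·1556/2554 = 0.037675021.
18–34: Wₕ = 0.35824942; term = 0.35824942²·(1 − 0.06368082)·1544/1237 = 0.14999352.
65+: Wₕ = 0.04304526; term = 0.04304526²·(1 − 0.08097686)·57.42/189 = 5.1734287 × 10^-4.
35–54: Wₕ = 0.32536609; term = 0.32536609²·(1 − 0.02692438)·473.9/475 = 0.10277424.
Sum = 0.29096012.
SE = √(0.29096012) = 0.53941.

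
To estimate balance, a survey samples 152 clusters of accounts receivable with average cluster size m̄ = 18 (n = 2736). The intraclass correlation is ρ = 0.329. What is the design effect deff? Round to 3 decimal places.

deff = 1 + (18 − 1)·0.329 = 1 + 5.593 = 6.593.

6.593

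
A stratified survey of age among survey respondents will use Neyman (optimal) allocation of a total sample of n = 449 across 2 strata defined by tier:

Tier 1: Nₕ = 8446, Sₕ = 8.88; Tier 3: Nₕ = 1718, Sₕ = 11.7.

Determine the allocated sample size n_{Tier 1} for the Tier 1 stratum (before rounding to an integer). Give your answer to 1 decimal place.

Neyman allocation: nₕ = n·NₕSₕ / Σⱼ NⱼSⱼ.
Σ NⱼSⱼ = 8446·8.88 + 1718·11.7 = 95101.08.
n_{Tier 1} = 449·8446·8.88 / 95101.08 = 354.1.

354.1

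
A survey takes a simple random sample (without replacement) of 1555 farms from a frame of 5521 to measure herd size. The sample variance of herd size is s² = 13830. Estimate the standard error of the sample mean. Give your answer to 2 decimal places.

2.53

Under SRS without replacement, Var(ȳ) = (1 − f)·s²/n with f = n/N = 1555/5521 = 0.28165187.
Var(ȳ) = (1 − 0.28165187)·13830/1555 = 0.71834813·8.8938907 = 6.3889097.
SE(ȳ) = √(6.3889097) = 2.53.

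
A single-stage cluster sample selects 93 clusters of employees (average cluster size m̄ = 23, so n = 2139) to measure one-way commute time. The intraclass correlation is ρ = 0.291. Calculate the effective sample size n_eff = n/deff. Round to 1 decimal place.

deff = 1 + (23 − 1)·0.291 = 1 + 6.402 = 7.402.
n_eff = 2139 / 7.402 = 289.0.

289.0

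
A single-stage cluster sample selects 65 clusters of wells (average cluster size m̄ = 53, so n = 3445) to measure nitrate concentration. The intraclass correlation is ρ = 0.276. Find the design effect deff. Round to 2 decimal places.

deff = 1 + (53 − 1)·0.276 = 1 + 14.352 = 15.352.

15.35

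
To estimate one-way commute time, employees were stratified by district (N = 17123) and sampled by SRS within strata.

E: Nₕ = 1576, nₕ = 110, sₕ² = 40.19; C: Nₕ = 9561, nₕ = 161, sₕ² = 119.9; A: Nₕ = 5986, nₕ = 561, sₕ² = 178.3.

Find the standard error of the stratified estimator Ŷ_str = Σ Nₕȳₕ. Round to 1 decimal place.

Var(Ŷ_str) = Σₕ Nₕ²(1 − fₕ)sₕ²/nₕ.
E: 1576²·(1 − 110/1576)·40.19/110 = 844141.99.
C: 9561²·(1 − 161/9561)·119.9/161 = 6.6930563 × 10^7.
A: 5986²·(1 − 561/5986)·178.3/561 = 1.0321075 × 10^7.
Sum = 7.809578 × 10^7.
SE = √(7.809578 × 10^7) = 8837.2.

8837.2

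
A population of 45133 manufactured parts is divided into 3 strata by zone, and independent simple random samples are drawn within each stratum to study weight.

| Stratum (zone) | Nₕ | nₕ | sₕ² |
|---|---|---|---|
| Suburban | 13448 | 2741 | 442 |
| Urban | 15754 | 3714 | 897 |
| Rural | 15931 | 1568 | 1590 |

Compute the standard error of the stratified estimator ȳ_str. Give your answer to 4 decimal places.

0.3844

Var(ȳ_str) = Σₕ Wₕ²(1 − fₕ)sₕ²/nₕ with Wₕ = Nₕ/N, N = 45133.
Suburban: Wₕ = 0.29796380; term = 0.29796380²·(1 − 0.20382213)·442/2741 = 0.011398569.
Urban: Wₕ = 0.34905723; term = 0.34905723²·(1 − 0.23574965)·897/3714 = 0.022489483.
Rural: Wₕ = 0.35297897; term = 0.35297897²·(1 − 0.09842446)·1590/1568 = 0.11390712.
Sum = 0.14779517.
SE = √(0.14779517) = 0.3844.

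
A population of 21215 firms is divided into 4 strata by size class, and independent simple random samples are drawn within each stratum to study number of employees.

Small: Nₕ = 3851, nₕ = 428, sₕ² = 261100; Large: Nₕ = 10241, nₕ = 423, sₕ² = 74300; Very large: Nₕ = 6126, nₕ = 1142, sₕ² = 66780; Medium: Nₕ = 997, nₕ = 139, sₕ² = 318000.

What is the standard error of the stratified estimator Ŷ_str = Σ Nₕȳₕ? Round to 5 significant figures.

171600

Var(Ŷ_str) = Σₕ Nₕ²(1 − fₕ)sₕ²/nₕ.
Small: 3851²·(1 − 428/3851)·261100/428 = 8.0416195 × 10^9.
Large: 10241²·(1 − 423/10241)·74300/423 = 1.7660941 × 10^10.
Very large: 6126²·(1 − 1142/6126)·66780/1142 = 1.7853992 × 10^9.
Medium: 997²·(1 − 139/997)·318000/139 = 1.9570178 × 10^9.
Sum = 2.9444978 × 10^10.
SE = √(2.9444978 × 10^10) = 171600.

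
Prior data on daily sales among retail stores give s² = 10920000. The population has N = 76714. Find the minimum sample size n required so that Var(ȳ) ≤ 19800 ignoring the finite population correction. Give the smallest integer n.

552

Without fpc, n₀ = s²/D = 10920000/19800 = 551.5152.
Rounding up, n = 552.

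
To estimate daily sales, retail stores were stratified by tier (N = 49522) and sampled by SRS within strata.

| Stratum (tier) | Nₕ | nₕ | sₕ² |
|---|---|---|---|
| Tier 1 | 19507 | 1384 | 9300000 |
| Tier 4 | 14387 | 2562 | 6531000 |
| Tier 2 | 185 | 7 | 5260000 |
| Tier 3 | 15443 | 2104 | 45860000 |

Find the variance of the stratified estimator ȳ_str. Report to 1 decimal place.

Var(ȳ_str) = Σₕ Wₕ²(1 − fₕ)sₕ²/nₕ with Wₕ = Nₕ/N, N = 49522.
Tier 1: Wₕ = 0.39390574; term = 0.39390574²·(1 − 0.07094889)·9300000/1384 = 968.65936.
Tier 4: Wₕ = 0.29051735; term = 0.29051735²·(1 − 0.17807743)·6531000/2562 = 176.838.
Tier 2: Wₕ = 0.00373571; term = 0.00373571²·(1 − 0.03783784)·5260000/7 = 10.089812.
Tier 3: Wₕ = 0.31184120; term = 0.31184120²·(1 − 0.13624296)·45860000/2104 = 1830.8253.
Sum = 2986.4125.

2986.4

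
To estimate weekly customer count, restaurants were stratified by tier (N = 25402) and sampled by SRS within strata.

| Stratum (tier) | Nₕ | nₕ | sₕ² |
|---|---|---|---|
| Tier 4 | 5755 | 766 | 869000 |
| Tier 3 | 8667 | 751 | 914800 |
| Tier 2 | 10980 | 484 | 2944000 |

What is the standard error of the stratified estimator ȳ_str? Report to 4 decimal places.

35.5862

Var(ȳ_str) = Σₕ Wₕ²(1 − fₕ)sₕ²/nₕ with Wₕ = Nₕ/N, N = 25402.
Tier 4: Wₕ = 0.22655696; term = 0.22655696²·(1 − 0.13310165)·869000/766 = 50.47938.
Tier 3: Wₕ = 0.34119361; term = 0.34119361²·(1 − 0.08665051)·914800/751 = 129.51646.
Tier 2: Wₕ = 0.43224943; term = 0.43224943²·(1 − 0.04408015)·2944000/484 = 1086.3826.
Sum = 1266.3784.
SE = √(1266.3784) = 35.5862.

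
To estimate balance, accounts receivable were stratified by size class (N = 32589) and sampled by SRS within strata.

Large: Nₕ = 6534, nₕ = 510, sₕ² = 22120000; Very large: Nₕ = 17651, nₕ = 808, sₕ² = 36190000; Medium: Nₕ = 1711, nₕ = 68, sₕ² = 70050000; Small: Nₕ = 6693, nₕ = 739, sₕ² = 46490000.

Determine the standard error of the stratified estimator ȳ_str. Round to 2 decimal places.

Var(ȳ_str) = Σₕ Wₕ²(1 − fₕ)sₕ²/nₕ with Wₕ = Nₕ/N, N = 32589.
Large: Wₕ = 0.20049710; term = 0.20049710²·(1 − 0.07805326)·22120000/510 = 1607.4481.
Very large: Wₕ = 0.54162447; term = 0.54162447²·(1 − 0.04577644)·36190000/808 = 12537.874.
Medium: Wₕ = 0.05250238; term = 0.05250238²·(1 − 0.03974284)·70050000/68 = 2726.7463.
Small: Wₕ = 0.20537605; term = 0.20537605²·(1 − 0.11041387)·46490000/739 = 2360.4929.
Sum = 19232.561.
SE = √(19232.561) = 138.68.

138.68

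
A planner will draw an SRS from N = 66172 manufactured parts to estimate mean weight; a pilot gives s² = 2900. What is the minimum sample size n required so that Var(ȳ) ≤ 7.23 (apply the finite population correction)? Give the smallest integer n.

399

Without fpc, n₀ = s²/D = 2900/7.23 = 401.1065.
With fpc, (1 − n/N)·s²/n ≤ D requires n ≥ n₀/(1 + n₀/N) = 401.1065/(1 + 401.1065/66172) = 398.6898.
Rounding up, n = 399.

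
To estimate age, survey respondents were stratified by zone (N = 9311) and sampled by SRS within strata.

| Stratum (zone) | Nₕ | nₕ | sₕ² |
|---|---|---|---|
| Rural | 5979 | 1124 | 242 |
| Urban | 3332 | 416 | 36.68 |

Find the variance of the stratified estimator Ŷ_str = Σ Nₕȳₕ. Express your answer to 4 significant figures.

7.107 × 10^6

Var(Ŷ_str) = Σₕ Nₕ²(1 − fₕ)sₕ²/nₕ.
Rural: 5979²·(1 − 1124/5979)·242/1124 = 6.2498104 × 10^6.
Urban: 3332²·(1 − 416/3332)·36.68/416 = 856699.49.
Sum = 7.1065099 × 10^6.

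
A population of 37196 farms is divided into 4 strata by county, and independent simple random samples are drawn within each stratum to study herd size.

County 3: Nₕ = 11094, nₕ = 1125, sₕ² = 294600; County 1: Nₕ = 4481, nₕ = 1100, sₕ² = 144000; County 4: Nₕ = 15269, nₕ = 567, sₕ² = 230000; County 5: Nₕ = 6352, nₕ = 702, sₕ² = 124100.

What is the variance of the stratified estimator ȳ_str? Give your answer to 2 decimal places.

92.77

Var(ȳ_str) = Σₕ Wₕ²(1 − fₕ)sₕ²/nₕ with Wₕ = Nₕ/N, N = 37196.
County 3: Wₕ = 0.29825788; term = 0.29825788²·(1 − 0.10140617)·294600/1125 = 20.932808.
County 1: Wₕ = 0.12046994; term = 0.12046994²·(1 − 0.24548092)·144000/1100 = 1.4334992.
County 4: Wₕ = 0.41050113; term = 0.41050113²·(1 − 0.03713406)·230000/567 = 65.817186.
County 5: Wₕ = 0.17077105; term = 0.17077105²·(1 − 0.11051637)·124100/702 = 4.5856524.
Sum = 92.769146.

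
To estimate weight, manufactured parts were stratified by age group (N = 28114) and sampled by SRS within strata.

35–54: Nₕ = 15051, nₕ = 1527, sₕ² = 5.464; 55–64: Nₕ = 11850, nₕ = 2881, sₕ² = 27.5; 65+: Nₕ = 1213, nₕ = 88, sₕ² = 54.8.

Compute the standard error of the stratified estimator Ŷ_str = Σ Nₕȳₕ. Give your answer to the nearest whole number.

Var(Ŷ_str) = Σₕ Nₕ²(1 − fₕ)sₕ²/nₕ.
35–54: 15051²·(1 − 1527/15051)·5.464/1527 = 728353.43.
55–64: 11850²·(1 − 2881/11850)·27.5/2881 = 1.0144994 × 10^6.
65+: 1213²·(1 − 88/1213)·54.8/88 = 849789.2.
Sum = 2.592642 × 10^6.
SE = √(2.592642 × 10^6) = 1610.

1610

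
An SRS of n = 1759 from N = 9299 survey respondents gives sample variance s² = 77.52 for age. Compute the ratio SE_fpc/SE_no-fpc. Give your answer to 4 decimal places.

f = n/N = 1759/9299 = 0.18916012.
SE_no-fpc = √(s²/n) = 0.20992974; SE_fpc = √((1−f)s²/n) = 0.18903469.
Ratio = √(1−f) = 0.90046648.

0.9005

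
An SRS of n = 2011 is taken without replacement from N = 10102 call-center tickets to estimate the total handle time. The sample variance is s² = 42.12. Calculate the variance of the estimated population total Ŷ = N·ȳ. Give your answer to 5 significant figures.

1.7119 × 10^6

Var(Ŷ) = N²·Var(ȳ) = N²·(1 − n/N)·s²/n.
f = 2011/10102 = 0.19906949; Var(ȳ) = 0.80093051·42.12/2011 = 0.016775332.
Var(Ŷ) = 10102² · 0.016775332 = 1.7119294 × 10^6.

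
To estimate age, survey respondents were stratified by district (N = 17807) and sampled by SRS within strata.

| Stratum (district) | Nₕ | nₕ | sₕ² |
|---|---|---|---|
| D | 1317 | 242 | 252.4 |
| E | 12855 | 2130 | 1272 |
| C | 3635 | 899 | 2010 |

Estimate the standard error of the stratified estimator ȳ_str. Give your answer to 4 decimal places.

Var(ȳ_str) = Σₕ Wₕ²(1 − fₕ)sₕ²/nₕ with Wₕ = Nₕ/N, N = 17807.
D: Wₕ = 0.07395968; term = 0.07395968²·(1 − 0.18375095)·252.4/242 = 0.0046567906.
E: Wₕ = 0.72190712; term = 0.72190712²·(1 − 0.16569428)·1272/2130 = 0.25965421.
C: Wₕ = 0.20413321; term = 0.20413321²·(1 − 0.24731774)·2010/899 = 0.070125401.
Sum = 0.3344364.
SE = √(0.3344364) = 0.5783.

0.5783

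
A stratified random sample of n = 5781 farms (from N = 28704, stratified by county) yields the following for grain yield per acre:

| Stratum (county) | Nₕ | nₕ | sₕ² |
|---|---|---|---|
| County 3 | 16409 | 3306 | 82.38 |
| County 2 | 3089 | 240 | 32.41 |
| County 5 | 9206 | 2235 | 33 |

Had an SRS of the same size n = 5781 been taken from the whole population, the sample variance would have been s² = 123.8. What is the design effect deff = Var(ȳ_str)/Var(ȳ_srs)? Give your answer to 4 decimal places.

Var(ȳ_str) = Σ Wₕ²(1−fₕ)sₕ²/nₕ with Wₕ = Nₕ/28704:
  County 3: (16409/28704)²·(1−3306/16409)·82.38/3306 = 0.0065025987
  County 2: (3089/28704)²·(1−240/3089)·32.41/240 = 0.0014424252
  County 5: (9206/28704)²·(1−2235/9206)·33/2235 = 0.0011500524
  → Var(ȳ_str) = 0.0090950763.
Var(ȳ_srs) = (1 − 5781/28704)·123.8/5781 = 0.017101992.
deff = 0.0090950763 / 0.017101992 = 0.5318.

0.5318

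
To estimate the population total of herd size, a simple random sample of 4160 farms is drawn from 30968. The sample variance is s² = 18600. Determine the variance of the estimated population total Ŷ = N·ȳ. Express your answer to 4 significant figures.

3.712 × 10^9

Var(Ŷ) = N²·Var(ȳ) = N²·(1 − n/N)·s²/n.
f = 4160/30968 = 0.13433221; Var(ȳ) = 0.86566779·18600/4160 = 3.8705339.
Var(Ŷ) = 30968² · 3.8705339 = 3.7119079 × 10^9.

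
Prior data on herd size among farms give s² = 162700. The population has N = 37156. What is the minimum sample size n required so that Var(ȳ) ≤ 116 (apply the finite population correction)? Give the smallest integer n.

1352

Without fpc, n₀ = s²/D = 162700/116 = 1402.5862.
With fpc, (1 − n/N)·s²/n ≤ D requires n ≥ n₀/(1 + n₀/N) = 1402.5862/(1 + 1402.5862/37156) = 1351.5665.
Rounding up, n = 1352.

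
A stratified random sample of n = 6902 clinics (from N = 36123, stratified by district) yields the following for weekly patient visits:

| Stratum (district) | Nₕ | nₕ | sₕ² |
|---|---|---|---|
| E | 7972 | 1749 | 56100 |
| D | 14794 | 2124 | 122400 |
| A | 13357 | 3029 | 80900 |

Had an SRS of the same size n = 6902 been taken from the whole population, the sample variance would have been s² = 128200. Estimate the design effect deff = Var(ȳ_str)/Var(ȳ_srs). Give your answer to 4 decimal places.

Var(ȳ_str) = Σ Wₕ²(1−fₕ)sₕ²/nₕ with Wₕ = Nₕ/36123:
  E: (7972/36123)²·(1−1749/7972)·56100/1749 = 1.2194739
  D: (14794/36123)²·(1−2124/14794)·122400/2124 = 8.2779255
  A: (13357/36123)²·(1−3029/13357)·80900/3029 = 2.8236235
  → Var(ȳ_str) = 12.321023.
Var(ȳ_srs) = (1 − 6902/36123)·128200/6902 = 15.025341.
deff = 12.321023 / 15.025341 = 0.8200.

0.8200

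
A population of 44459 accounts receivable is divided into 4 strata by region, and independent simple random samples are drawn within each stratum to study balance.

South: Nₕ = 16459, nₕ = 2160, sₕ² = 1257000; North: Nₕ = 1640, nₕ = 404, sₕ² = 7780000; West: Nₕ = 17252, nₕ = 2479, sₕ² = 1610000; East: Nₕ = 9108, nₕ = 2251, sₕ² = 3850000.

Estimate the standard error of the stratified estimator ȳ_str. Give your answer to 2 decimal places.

Var(ȳ_str) = Σₕ Wₕ²(1 − fₕ)sₕ²/nₕ with Wₕ = Nₕ/N, N = 44459.
South: Wₕ = 0.37020626; term = 0.37020626²·(1 − 0.13123519)·1257000/2160 = 69.290111.
North: Wₕ = 0.03688792; term = 0.03688792²·(1 − 0.24634146)·7780000/404 = 19.748821.
West: Wₕ = 0.38804292; term = 0.38804292²·(1 − 0.14369348)·1610000/2479 = 83.740995.
East: Wₕ = 0.20486291; term = 0.20486291²·(1 − 0.24714537)·3850000/2251 = 54.040956.
Sum = 226.82088.
SE = √(226.82088) = 15.06.

15.06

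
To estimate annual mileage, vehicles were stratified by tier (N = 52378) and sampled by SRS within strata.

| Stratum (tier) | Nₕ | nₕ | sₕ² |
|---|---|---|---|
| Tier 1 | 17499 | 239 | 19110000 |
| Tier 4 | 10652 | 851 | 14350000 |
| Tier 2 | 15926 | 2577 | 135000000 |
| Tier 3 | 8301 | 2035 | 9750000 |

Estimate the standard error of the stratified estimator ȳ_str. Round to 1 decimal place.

Var(ȳ_str) = Σₕ Wₕ²(1 − fₕ)sₕ²/nₕ with Wₕ = Nₕ/N, N = 52378.
Tier 1: Wₕ = 0.33409065; term = 0.33409065²·(1 − 0.01365792)·19110000/239 = 8802.7625.
Tier 4: Wₕ = 0.20336783; term = 0.20336783²·(1 − 0.07989110)·14350000/851 = 641.69117.
Tier 2: Wₕ = 0.30405896; term = 0.30405896²·(1 − 0.16181088)·135000000/2577 = 4059.5414.
Tier 3: Wₕ = 0.15848257; term = 0.15848257²·(1 − 0.24515119)·9750000/2035 = 90.837084.
Sum = 13594.832.
SE = √(13594.832) = 116.6.

116.6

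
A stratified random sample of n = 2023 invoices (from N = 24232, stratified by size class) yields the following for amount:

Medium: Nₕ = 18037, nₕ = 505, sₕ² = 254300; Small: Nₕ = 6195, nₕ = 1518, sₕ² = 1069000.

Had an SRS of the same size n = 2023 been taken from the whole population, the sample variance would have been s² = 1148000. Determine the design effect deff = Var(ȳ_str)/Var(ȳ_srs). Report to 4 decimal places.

0.5882

Var(ȳ_str) = Σ Wₕ²(1−fₕ)sₕ²/nₕ with Wₕ = Nₕ/24232:
  Medium: (18037/24232)²·(1−505/18037)·254300/505 = 271.1891
  Small: (6195/24232)²·(1−1518/6195)·1069000/1518 = 34.748503
  → Var(ȳ_str) = 305.9376.
Var(ȳ_srs) = (1 − 2023/24232)·1148000/2023 = 520.09868.
deff = 305.9376 / 520.09868 = 0.5882.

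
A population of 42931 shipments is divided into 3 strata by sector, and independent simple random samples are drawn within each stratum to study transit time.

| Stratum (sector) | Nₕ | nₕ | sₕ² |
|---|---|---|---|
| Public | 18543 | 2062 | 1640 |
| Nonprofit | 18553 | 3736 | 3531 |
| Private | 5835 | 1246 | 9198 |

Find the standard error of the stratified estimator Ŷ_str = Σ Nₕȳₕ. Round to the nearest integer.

26468

Var(Ŷ_str) = Σₕ Nₕ²(1 − fₕ)sₕ²/nₕ.
Public: 18543²·(1 − 2062/18543)·1640/2062 = 2.4306294 × 10^8.
Nonprofit: 18553²·(1 − 3736/18553)·3531/3736 = 2.5981563 × 10^8.
Private: 5835²·(1 − 1246/5835)·9198/1246 = 1.9766705 × 10^8.
Sum = 7.0054562 × 10^8.
SE = √(7.0054562 × 10^8) = 26468.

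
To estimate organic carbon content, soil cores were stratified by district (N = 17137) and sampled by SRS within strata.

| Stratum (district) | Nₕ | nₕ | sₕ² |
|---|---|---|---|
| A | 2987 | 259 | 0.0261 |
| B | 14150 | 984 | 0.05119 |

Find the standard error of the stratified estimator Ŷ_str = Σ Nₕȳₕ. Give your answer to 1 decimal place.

Var(Ŷ_str) = Σₕ Nₕ²(1 − fₕ)sₕ²/nₕ.
A: 2987²·(1 − 259/2987)·0.0261/259 = 821.14591.
B: 14150²·(1 − 984/14150)·0.05119/984 = 9691.708.
Sum = 10512.854.
SE = √(10512.854) = 102.5.

102.5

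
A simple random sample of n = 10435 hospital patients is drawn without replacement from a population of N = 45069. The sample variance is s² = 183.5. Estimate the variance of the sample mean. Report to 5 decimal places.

0.01351

Under SRS without replacement, Var(ȳ) = (1 − f)·s²/n with f = n/N = 10435/45069 = 0.23153387.
Var(ȳ) = (1 − 0.23153387)·183.5/10435 = 0.76846613·0.01758505 = 0.013513516.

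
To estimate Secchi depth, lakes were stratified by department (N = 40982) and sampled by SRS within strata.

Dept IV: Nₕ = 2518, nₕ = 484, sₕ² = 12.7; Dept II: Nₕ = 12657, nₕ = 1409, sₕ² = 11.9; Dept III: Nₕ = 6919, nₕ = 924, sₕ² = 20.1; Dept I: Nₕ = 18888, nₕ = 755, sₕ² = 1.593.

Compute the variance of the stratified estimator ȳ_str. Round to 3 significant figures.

0.00176

Var(ȳ_str) = Σₕ Wₕ²(1 − fₕ)sₕ²/nₕ with Wₕ = Nₕ/N, N = 40982.
Dept IV: Wₕ = 0.06144161; term = 0.06144161²·(1 − 0.19221604)·12.7/484 = 8.001635 × 10^-5.
Dept II: Wₕ = 0.30884291; term = 0.30884291²·(1 − 0.11132180)·11.9/1409 = 7.159056 × 10^-4.
Dept III: Wₕ = 0.16883022; term = 0.16883022²·(1 − 0.13354531)·20.1/924 = 5.3724243 × 10^-4.
Dept I: Wₕ = 0.46088527; term = 0.46088527²·(1 − 0.03997247)·1.593/755 = 4.3026712 × 10^-4.
Sum = 0.0017634315.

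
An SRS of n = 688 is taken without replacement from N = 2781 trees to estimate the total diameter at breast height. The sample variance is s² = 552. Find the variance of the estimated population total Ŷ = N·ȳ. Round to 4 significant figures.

4.670 × 10^6

Var(Ŷ) = N²·Var(ȳ) = N²·(1 − n/N)·s²/n.
f = 688/2781 = 0.24739302; Var(ȳ) = 0.75260698·552/688 = 0.60383583.
Var(Ŷ) = 2781² · 0.60383583 = 4.6700428 × 10^6.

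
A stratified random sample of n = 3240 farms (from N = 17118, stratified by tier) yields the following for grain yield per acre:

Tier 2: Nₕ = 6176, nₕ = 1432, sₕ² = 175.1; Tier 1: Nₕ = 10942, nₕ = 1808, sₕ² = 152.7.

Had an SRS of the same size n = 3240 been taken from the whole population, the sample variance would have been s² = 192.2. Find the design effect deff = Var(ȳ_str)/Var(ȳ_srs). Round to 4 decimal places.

Var(ȳ_str) = Σ Wₕ²(1−fₕ)sₕ²/nₕ with Wₕ = Nₕ/17118:
  Tier 2: (6176/17118)²·(1−1432/6176)·175.1/1432 = 0.012226131
  Tier 1: (10942/17118)²·(1−1808/10942)·152.7/1808 = 0.028806619
  → Var(ȳ_str) = 0.04103275.
Var(ȳ_srs) = (1 − 3240/17118)·192.2/3240 = 0.04809304.
deff = 0.04103275 / 0.04809304 = 0.8532.

0.8532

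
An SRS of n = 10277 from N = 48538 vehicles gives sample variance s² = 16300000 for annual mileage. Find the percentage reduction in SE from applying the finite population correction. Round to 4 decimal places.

11.2155

f = n/N = 10277/48538 = 0.21173101.
SE_no-fpc = √(s²/n) = 39.825444; SE_fpc = √((1−f)s²/n) = 35.358827.
Ratio = √(1−f) = 0.88784514. Reduction = 100·(1 − 0.88784514) = 11.2155%.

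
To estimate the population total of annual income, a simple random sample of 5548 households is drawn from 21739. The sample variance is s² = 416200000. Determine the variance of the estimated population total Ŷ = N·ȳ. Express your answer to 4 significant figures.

Var(Ŷ) = N²·Var(ȳ) = N²·(1 − n/N)·s²/n.
f = 5548/21739 = 0.25520953; Var(ȳ) = 0.74479047·416200000/5548 = 55872.71.
Var(Ŷ) = 21739² · 55872.71 = 2.6404556 × 10^13.

2.640 × 10^13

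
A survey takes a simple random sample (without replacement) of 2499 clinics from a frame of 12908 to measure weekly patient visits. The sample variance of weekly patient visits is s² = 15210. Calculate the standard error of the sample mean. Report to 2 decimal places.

Under SRS without replacement, Var(ȳ) = (1 − f)·s²/n with f = n/N = 2499/12908 = 0.19360087.
Var(ȳ) = (1 − 0.19360087)·15210/2499 = 0.80639913·6.0864346 = 4.9080956.
SE(ȳ) = √(4.9080956) = 2.22.

2.22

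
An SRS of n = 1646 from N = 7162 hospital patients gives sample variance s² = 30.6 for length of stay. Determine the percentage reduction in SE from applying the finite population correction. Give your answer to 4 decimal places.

12.2403

f = n/N = 1646/7162 = 0.22982407.
SE_no-fpc = √(s²/n) = 0.13634707; SE_fpc = √((1−f)s²/n) = 0.11965773.
Ratio = √(1−f) = 0.87759668. Reduction = 100·(1 − 0.87759668) = 12.2403%.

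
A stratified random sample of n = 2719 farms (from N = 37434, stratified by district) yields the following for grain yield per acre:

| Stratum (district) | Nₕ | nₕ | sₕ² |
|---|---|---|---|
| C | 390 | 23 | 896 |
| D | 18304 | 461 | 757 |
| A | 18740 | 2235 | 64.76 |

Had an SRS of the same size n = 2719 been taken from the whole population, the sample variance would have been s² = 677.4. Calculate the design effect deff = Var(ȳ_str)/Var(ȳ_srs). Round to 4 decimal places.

1.7014

Var(ȳ_str) = Σ Wₕ²(1−fₕ)sₕ²/nₕ with Wₕ = Nₕ/37434:
  C: (390/37434)²·(1−23/390)·896/23 = 0.0039790406
  D: (18304/37434)²·(1−461/18304)·757/461 = 0.38271578
  A: (18740/37434)²·(1−2235/18740)·64.76/2235 = 0.0063956097
  → Var(ȳ_str) = 0.39309043.
Var(ȳ_srs) = (1 − 2719/37434)·677.4/2719 = 0.23103986.
deff = 0.39309043 / 0.23103986 = 1.7014.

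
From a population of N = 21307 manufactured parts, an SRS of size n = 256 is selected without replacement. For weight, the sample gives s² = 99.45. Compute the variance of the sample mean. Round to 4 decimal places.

0.3838

Under SRS without replacement, Var(ȳ) = (1 − f)·s²/n with f = n/N = 256/21307 = 0.01201483.
Var(ȳ) = (1 − 0.01201483)·99.45/256 = 0.98798517·0.38847656 = 0.38380908.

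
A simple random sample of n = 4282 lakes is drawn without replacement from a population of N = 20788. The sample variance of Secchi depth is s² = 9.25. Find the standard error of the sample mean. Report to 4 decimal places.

Under SRS without replacement, Var(ȳ) = (1 − f)·s²/n with f = n/N = 4282/20788 = 0.20598422.
Var(ȳ) = (1 − 0.20598422)·9.25/4282 = 0.79401578·0.0021602055 = 0.0017152373.
SE(ȳ) = √(0.0017152373) = 0.0414.

0.0414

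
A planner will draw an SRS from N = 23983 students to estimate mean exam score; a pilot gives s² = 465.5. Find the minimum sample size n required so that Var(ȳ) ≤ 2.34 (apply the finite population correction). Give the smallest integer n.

Without fpc, n₀ = s²/D = 465.5/2.34 = 198.9316.
With fpc, (1 − n/N)·s²/n ≤ D requires n ≥ n₀/(1 + n₀/N) = 198.9316/(1 + 198.9316/23983) = 197.2951.
Rounding up, n = 198.

198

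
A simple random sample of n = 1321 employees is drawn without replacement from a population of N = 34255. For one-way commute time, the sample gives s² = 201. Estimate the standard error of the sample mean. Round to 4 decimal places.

Under SRS without replacement, Var(ȳ) = (1 − f)·s²/n with f = n/N = 1321/34255 = 0.03856371.
Var(ȳ) = (1 − 0.03856371)·201/1321 = 0.96143629·0.15215746 = 0.1462897.
SE(ȳ) = √(0.1462897) = 0.3825.

0.3825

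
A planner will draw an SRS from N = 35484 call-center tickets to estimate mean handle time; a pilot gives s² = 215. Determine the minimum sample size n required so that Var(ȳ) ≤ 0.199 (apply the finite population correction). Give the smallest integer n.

1049

Without fpc, n₀ = s²/D = 215/0.199 = 1080.4020.
With fpc, (1 − n/N)·s²/n ≤ D requires n ≥ n₀/(1 + n₀/N) = 1080.4020/(1 + 1080.4020/35484) = 1048.4784.
Rounding up, n = 1049.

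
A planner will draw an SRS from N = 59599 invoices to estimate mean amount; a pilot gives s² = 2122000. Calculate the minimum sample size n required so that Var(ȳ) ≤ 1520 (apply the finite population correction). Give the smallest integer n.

Without fpc, n₀ = s²/D = 2122000/1520 = 1396.0526.
With fpc, (1 − n/N)·s²/n ≤ D requires n ≥ n₀/(1 + n₀/N) = 1396.0526/(1 + 1396.0526/59599) = 1364.0998.
Rounding up, n = 1365.

1365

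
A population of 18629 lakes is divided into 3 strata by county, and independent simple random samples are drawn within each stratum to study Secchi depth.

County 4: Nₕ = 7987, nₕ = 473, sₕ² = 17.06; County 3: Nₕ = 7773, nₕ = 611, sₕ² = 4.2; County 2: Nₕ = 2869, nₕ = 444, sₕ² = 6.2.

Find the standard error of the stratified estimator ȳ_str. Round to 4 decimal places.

0.0873

Var(ȳ_str) = Σₕ Wₕ²(1 − fₕ)sₕ²/nₕ with Wₕ = Nₕ/N, N = 18629.
County 4: Wₕ = 0.42874014; term = 0.42874014²·(1 − 0.05922123)·17.06/473 = 0.0062372575.
County 3: Wₕ = 0.41725267; term = 0.41725267²·(1 − 0.07860543)·4.2/611 = 0.0011026863.
County 2: Wₕ = 0.15400719; term = 0.15400719²·(1 − 0.15475776)·6.2/444 = 2.7994449 × 10^-4.
Sum = 0.0076198883.
SE = √(0.0076198883) = 0.0873.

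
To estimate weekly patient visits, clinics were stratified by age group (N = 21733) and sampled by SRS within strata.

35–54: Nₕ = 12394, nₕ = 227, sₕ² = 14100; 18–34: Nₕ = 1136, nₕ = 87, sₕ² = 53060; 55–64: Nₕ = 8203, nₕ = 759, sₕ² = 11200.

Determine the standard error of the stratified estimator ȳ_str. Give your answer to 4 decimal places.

Var(ȳ_str) = Σₕ Wₕ²(1 − fₕ)sₕ²/nₕ with Wₕ = Nₕ/N, N = 21733.
35–54: Wₕ = 0.57028482; term = 0.57028482²·(1 − 0.01831531)·14100/227 = 19.831195.
18–34: Wₕ = 0.05227074; term = 0.05227074²·(1 − 0.07658451)·53060/87 = 1.5387301.
55–64: Wₕ = 0.37744444; term = 0.37744444²·(1 − 0.09252712)·11200/759 = 1.9077258.
Sum = 23.277651.
SE = √(23.277651) = 4.8247.

4.8247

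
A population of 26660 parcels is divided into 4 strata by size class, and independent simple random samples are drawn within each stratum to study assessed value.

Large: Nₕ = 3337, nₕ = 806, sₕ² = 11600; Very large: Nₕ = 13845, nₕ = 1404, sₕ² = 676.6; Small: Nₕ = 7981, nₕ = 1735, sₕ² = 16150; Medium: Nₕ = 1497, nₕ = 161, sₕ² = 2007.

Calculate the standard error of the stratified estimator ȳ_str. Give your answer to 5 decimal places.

0.98779

Var(ȳ_str) = Σₕ Wₕ²(1 − fₕ)sₕ²/nₕ with Wₕ = Nₕ/N, N = 26660.
Large: Wₕ = 0.12516879; term = 0.12516879²·(1 − 0.24153431)·11600/806 = 0.17102162.
Very large: Wₕ = 0.51931733; term = 0.51931733²·(1 − 0.10140845)·676.6/1404 = 0.11678655.
Small: Wₕ = 0.29936234; term = 0.29936234²·(1 − 0.21739130)·16150/1735 = 0.65284796.
Medium: Wₕ = 0.05615154; term = 0.05615154²·(1 − 0.10754843)·2007/161 = 0.035077567.
Sum = 0.9757337.
SE = √(0.9757337) = 0.98779.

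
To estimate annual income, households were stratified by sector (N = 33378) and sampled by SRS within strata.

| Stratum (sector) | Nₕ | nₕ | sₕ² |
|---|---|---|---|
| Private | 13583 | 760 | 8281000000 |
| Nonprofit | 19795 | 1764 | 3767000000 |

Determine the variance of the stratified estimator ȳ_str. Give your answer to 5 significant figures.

2.3876 × 10^6

Var(ȳ_str) = Σₕ Wₕ²(1 − fₕ)sₕ²/nₕ with Wₕ = Nₕ/N, N = 33378.
Private: Wₕ = 0.40694469; term = 0.40694469²·(1 − 0.05595229)·8281000000/760 = 1.7034677 × 10^6.
Nonprofit: Wₕ = 0.59305531; term = 0.59305531²·(1 − 0.08911341)·3767000000/1764 = 684150.64.
Sum = 2.3876183 × 10^6.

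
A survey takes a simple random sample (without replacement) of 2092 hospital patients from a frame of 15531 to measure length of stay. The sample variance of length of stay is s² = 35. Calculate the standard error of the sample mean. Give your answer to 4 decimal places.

0.1203

Under SRS without replacement, Var(ȳ) = (1 − f)·s²/n with f = n/N = 2092/15531 = 0.13469835.
Var(ȳ) = (1 − 0.13469835)·35/2092 = 0.86530165·0.016730402 = 0.014476844.
SE(ȳ) = √(0.014476844) = 0.1203.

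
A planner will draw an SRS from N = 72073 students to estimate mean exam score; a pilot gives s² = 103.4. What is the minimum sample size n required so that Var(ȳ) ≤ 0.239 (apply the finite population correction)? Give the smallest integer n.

Without fpc, n₀ = s²/D = 103.4/0.239 = 432.6360.
With fpc, (1 − n/N)·s²/n ≤ D requires n ≥ n₀/(1 + n₀/N) = 432.6360/(1 + 432.6360/72073) = 430.0545.
Rounding up, n = 431.

431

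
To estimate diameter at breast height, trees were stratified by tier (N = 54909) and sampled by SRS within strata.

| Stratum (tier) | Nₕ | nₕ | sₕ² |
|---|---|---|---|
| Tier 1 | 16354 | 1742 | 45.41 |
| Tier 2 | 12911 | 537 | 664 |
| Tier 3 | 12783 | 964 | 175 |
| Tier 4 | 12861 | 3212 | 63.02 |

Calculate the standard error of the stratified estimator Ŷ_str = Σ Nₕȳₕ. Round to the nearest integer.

15285

Var(Ŷ_str) = Σₕ Nₕ²(1 − fₕ)sₕ²/nₕ.
Tier 1: 16354²·(1 − 1742/16354)·45.41/1742 = 6.2292679 × 10^6.
Tier 2: 12911²·(1 − 537/12911)·664/537 = 1.9754397 × 10^8.
Tier 3: 12783²·(1 − 964/12783)·175/964 = 2.7426762 × 10^7.
Tier 4: 12861²·(1 − 3212/12861)·63.02/3212 = 2.434781 × 10^6.
Sum = 2.3363478 × 10^8.
SE = √(2.3363478 × 10^8) = 15285.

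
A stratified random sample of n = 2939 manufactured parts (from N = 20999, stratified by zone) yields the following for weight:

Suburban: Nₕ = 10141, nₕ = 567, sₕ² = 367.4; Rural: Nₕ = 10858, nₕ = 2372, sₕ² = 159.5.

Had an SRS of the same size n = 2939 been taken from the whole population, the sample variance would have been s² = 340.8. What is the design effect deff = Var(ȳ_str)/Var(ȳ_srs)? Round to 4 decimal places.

Var(ȳ_str) = Σ Wₕ²(1−fₕ)sₕ²/nₕ with Wₕ = Nₕ/20999:
  Suburban: (10141/20999)²·(1−567/10141)·367.4/567 = 0.14267013
  Rural: (10858/20999)²·(1−2372/10858)·159.5/2372 = 0.014050819
  → Var(ȳ_str) = 0.15672095.
Var(ȳ_srs) = (1 − 2939/20999)·340.8/2939 = 0.099728465.
deff = 0.15672095 / 0.099728465 = 1.5715.

1.5715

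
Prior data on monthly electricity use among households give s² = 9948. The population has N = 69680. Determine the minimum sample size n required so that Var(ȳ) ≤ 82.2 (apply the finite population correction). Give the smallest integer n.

121

Without fpc, n₀ = s²/D = 9948/82.2 = 121.0219.
With fpc, (1 − n/N)·s²/n ≤ D requires n ≥ n₀/(1 + n₀/N) = 121.0219/(1 + 121.0219/69680) = 120.8121.
Rounding up, n = 121.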